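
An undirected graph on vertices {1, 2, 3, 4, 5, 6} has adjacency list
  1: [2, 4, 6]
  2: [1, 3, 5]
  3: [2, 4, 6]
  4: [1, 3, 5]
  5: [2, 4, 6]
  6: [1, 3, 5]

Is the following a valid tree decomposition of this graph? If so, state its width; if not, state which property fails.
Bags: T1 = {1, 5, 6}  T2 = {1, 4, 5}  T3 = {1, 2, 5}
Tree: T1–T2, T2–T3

A tree decomposition must satisfy three properties: every vertex lies in some bag; for every edge, both endpoints lie together in some bag; and for every vertex, the bags containing it form a connected subtree. Here vertex 3 appears in no bag, so the decomposition is invalid.

No — vertex 3 appears in no bag.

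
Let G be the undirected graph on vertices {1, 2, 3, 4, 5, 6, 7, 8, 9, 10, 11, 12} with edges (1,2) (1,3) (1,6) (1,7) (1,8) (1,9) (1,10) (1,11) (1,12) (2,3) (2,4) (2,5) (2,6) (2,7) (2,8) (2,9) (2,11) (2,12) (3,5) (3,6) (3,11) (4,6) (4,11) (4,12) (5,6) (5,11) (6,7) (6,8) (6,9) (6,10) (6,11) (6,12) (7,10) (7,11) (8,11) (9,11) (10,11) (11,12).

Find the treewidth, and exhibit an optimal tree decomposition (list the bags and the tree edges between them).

Every bag has size at most 5, so the width is 5 − 1 = 4 and tw(G) ≤ 4. For the lower bound, the 5 vertices {1, 2, 3, 6, 11} are pairwise adjacent, and any tree decomposition puts a clique entirely inside one bag — forcing width ≥ 4. Combining the bounds, tw(G) = 4.

Treewidth 4.
One optimal decomposition is:
Bags: B1 = {1, 2, 6, 7, 11}  B2 = {1, 2, 3, 6, 11}  B3 = {2, 3, 5, 6, 11}  B4 = {1, 2, 6, 11, 12}  B5 = {2, 4, 6, 11, 12}  B6 = {1, 2, 6, 9, 11}  B7 = {1, 2, 6, 8, 11}  B8 = {1, 6, 7, 10, 11}
Tree: B1–B2, B2–B3, B2–B4, B4–B5, B2–B6, B6–B7, B1–B8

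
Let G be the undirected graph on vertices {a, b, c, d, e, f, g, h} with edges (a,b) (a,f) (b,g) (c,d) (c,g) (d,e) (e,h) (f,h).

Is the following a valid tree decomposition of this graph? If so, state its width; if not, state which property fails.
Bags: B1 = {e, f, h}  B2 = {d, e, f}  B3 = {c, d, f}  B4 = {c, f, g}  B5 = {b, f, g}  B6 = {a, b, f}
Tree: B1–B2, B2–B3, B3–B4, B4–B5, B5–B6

Yes; width 2.

Checking the three conditions: (i) the bags cover all of {a, b, c, d, e, f, g, h}; (ii) for each edge, some bag contains both endpoints; (iii) the bags containing any fixed vertex form a subtree. All hold, so the decomposition is valid with width 3 − 1 = 2.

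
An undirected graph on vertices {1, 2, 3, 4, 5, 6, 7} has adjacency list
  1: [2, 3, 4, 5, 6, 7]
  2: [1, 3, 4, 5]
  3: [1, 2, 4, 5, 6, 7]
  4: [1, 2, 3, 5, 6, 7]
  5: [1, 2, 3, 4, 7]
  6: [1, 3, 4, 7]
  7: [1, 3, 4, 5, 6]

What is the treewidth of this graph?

A width-4 tree decomposition is:
Bags: B1 = {1, 3, 4, 5, 7}  B2 = {1, 3, 4, 6, 7}  B3 = {1, 2, 3, 4, 5}
Tree: B1–B2, B1–B3
Each bag holds 5 vertices, so the decomposition has width 4, which upper-bounds the treewidth. On the other hand G contains the 5-clique {1, 2, 3, 4, 5}. A clique must lie in a single bag of any decomposition, so no decomposition can have width below 4. The upper and lower bounds meet at 4, so that is the treewidth.

4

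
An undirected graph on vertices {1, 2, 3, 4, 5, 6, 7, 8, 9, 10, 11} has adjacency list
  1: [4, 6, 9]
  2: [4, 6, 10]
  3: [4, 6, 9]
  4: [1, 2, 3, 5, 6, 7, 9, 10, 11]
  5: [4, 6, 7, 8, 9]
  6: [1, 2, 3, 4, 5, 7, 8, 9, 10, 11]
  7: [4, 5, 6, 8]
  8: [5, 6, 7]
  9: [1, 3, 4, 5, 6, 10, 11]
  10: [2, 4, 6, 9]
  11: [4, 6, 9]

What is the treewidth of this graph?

3

A width-3 tree decomposition is:
Bags: B1 = {4, 6, 9, 11}  B2 = {1, 4, 6, 9}  B3 = {4, 6, 9, 10}  B4 = {4, 5, 6, 9}  B5 = {3, 4, 6, 9}  B6 = {4, 5, 6, 7}  B7 = {5, 6, 7, 8}  B8 = {2, 4, 6, 10}
Tree: B1–B2, B2–B3, B3–B4, B3–B5, B4–B6, B6–B7, B3–B8
The largest bag has 4 vertices, giving width 3; this decomposition certifies tw(G) ≤ 3. Conversely, {5, 6, 7, 8} is a clique of size 4, and the vertices of any clique must share a bag in every tree decomposition; so some bag has ≥ 4 vertices and tw(G) ≥ 3. Therefore the treewidth is 3.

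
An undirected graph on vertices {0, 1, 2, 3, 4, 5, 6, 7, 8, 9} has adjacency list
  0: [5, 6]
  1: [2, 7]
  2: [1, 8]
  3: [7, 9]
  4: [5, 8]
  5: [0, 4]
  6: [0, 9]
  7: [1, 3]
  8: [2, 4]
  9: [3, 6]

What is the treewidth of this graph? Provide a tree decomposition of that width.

Treewidth 2.
One optimal decomposition is:
Bags: B1 = {0, 5, 6}  B2 = {5, 6, 9}  B3 = {3, 5, 9}  B4 = {3, 5, 7}  B5 = {1, 5, 7}  B6 = {1, 2, 5}  B7 = {2, 5, 8}  B8 = {4, 5, 8}
Tree: B1–B2, B2–B3, B3–B4, B4–B5, B5–B6, B6–B7, B7–B8

Every bag has size at most 3, so the width is 3 − 1 = 2 and tw(G) ≤ 2. Since 5–0–6–9–3–7–1–2–8–4–5 is a cycle in G, G is not acyclic. Forests are exactly the graphs of treewidth ≤ 1, so tw(G) ≥ 2. Hence tw(G) = 2 exactly.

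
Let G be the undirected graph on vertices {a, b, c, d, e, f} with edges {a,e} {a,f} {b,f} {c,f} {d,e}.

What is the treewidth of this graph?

1

A width-1 tree decomposition is:
Bags: B1 = {d, e}  B2 = {a, e}  B3 = {a, f}  B4 = {b, f}  B5 = {c, f}
Tree: B1–B2, B2–B3, B3–B4, B3–B5
Each bag holds 2 vertices, so the decomposition has width 1, which upper-bounds the treewidth. Since G has at least one edge (e.g. d–e), it is not an edgeless graph, so tw(G) ≥ 1. Therefore the treewidth is 1.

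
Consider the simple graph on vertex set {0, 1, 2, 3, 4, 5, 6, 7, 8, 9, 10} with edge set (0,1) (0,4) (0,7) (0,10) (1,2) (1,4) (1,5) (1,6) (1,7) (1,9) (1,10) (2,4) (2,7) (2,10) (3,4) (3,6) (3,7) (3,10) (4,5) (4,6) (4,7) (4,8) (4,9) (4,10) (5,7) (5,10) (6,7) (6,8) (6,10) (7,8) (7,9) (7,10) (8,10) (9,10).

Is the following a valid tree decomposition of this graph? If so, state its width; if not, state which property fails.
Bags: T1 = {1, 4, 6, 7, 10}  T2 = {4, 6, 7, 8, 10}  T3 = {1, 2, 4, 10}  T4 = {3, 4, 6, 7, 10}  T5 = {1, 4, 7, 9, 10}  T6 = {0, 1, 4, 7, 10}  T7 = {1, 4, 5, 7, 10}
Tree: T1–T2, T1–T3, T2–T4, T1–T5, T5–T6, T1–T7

No — edge (7,2) lies in no bag.

A tree decomposition must satisfy three properties: every vertex lies in some bag; for every edge, both endpoints lie together in some bag; and for every vertex, the bags containing it form a connected subtree. Here edge (7,2) lies in no bag, so the decomposition is invalid.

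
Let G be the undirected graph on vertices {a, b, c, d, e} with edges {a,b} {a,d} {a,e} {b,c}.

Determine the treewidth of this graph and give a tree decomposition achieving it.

Every bag has size at most 2, so the width is 2 − 1 = 1 and tw(G) ≤ 1. Since G has at least one edge (e.g. a–d), it is not an edgeless graph, so tw(G) ≥ 1. Therefore the treewidth is 1.

Treewidth 1.
One such decomposition:
Bags: B1 = {a, d}  B2 = {a, e}  B3 = {a, b}  B4 = {b, c}
Tree: B1–B2, B2–B3, B3–B4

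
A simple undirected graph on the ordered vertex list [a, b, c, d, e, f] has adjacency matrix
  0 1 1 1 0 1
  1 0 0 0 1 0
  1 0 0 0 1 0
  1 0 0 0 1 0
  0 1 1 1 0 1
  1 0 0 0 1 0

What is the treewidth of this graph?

A width-2 tree decomposition is:
Bags: B1 = {a, c, e}  B2 = {a, d, e}  B3 = {a, e, f}  B4 = {a, b, e}
Tree: B1–B2, B2–B3, B3–B4
Every bag has size at most 3, so the width is 3 − 1 = 2 and tw(G) ≤ 2. For the lower bound, G contains the cycle c–a–d–e–c, so G is not a forest; only forests have treewidth ≤ 1, hence tw(G) ≥ 2. Combining the bounds, tw(G) = 2.

2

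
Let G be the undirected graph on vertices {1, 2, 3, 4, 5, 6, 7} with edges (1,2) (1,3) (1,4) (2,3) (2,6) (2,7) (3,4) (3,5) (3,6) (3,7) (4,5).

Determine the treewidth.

A width-2 tree decomposition is:
Bags: B1 = {1, 3, 4}  B2 = {3, 4, 5}  B3 = {1, 2, 3}  B4 = {2, 3, 7}  B5 = {2, 3, 6}
Tree: B1–B2, B1–B3, B3–B4, B3–B5
Each bag holds 3 vertices, so the decomposition has width 2, which upper-bounds the treewidth. On the other hand G contains the 3-clique {1, 2, 3}. A clique must lie in a single bag of any decomposition, so no decomposition can have width below 2. Hence tw(G) = 2 exactly.

2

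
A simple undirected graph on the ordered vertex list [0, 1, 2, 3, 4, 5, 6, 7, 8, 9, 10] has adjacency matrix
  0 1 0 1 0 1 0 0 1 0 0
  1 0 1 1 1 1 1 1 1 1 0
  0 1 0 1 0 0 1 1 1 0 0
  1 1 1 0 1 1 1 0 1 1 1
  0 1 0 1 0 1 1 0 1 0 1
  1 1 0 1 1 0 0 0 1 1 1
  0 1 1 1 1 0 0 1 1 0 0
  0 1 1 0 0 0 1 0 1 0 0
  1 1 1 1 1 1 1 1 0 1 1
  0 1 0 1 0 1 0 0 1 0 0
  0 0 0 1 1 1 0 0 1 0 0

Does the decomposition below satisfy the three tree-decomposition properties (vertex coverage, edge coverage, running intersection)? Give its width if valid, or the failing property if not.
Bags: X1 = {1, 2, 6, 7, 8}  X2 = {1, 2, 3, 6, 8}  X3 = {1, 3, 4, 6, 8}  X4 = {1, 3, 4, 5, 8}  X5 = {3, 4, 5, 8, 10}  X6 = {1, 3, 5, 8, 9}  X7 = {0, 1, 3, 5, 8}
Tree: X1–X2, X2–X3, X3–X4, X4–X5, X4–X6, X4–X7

Vertex coverage: the bags together contain {0, 1, 2, 3, 4, 5, 6, 7, 8, 9, 10}, the full vertex set. Edge coverage: each edge of G has both endpoints in at least one bag. Running intersection: for every vertex, the bags containing it form a connected subtree. All three properties hold, so this is a valid tree decomposition of width max|bag| − 1 = 4, and hence tw(G) ≤ 4.

Yes; width 4.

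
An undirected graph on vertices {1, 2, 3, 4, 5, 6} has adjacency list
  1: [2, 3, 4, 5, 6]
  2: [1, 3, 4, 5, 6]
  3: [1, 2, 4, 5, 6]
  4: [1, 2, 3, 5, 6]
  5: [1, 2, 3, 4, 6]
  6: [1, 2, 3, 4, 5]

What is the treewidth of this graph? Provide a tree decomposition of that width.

Treewidth 5.
One optimal decomposition is:
Bags: B1 = {1, 2, 3, 4, 5, 6}
Tree: (single bag)

A single bag containing all 6 vertices is trivially a valid decomposition of width 5. On the other hand G contains the 6-clique {1, 2, 3, 4, 5, 6}. A clique must lie in a single bag of any decomposition, so no decomposition can have width below 5. Hence tw(G) = 5 exactly.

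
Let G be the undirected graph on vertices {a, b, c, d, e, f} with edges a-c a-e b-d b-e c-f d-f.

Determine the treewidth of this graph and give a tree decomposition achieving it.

Every bag has size at most 3, so the width is 3 − 1 = 2 and tw(G) ≤ 2. The edges a–c–f–d–b–e–a form a cycle, so G is not a tree and its treewidth is at least 2. Combining the bounds, tw(G) = 2.

Treewidth 2.
Bags: B1 = {a, c, f}  B2 = {a, d, f}  B3 = {a, b, d}  B4 = {a, b, e}
Tree: B1–B2, B2–B3, B3–B4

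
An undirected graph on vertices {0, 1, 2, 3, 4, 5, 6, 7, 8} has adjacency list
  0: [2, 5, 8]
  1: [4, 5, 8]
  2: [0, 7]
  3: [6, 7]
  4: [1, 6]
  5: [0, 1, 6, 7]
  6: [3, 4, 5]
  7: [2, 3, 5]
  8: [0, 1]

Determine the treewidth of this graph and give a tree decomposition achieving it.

Treewidth 3.
One optimal decomposition is:
Bags: B1 = {0, 2, 3, 7}  B2 = {0, 3, 5, 7}  B3 = {0, 3, 5, 6}  B4 = {0, 5, 6, 8}  B5 = {1, 5, 6, 8}  B6 = {1, 4, 6, 8}
Tree: B1–B2, B2–B3, B3–B4, B4–B5, B5–B6

Each bag holds 4 vertices, so the decomposition has width 3, which upper-bounds the treewidth. For the lower bound: the 4 vertex sets {2,3,7}, {0}, {5}, {1,4,6,8} are disjoint, each induces a connected subgraph, and every pair is joined by at least one edge of G. Contracting each set to a single vertex therefore yields K_{4} as a minor, and since treewidth is minor-monotone, tw(G) ≥ tw(K_{4}) = 3. Therefore the treewidth is 3.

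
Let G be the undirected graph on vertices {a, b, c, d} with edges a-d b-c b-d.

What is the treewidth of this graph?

A width-1 tree decomposition is:
Bags: B1 = {a, d}  B2 = {b, d}  B3 = {b, c}
Tree: B1–B2, B2–B3
Every bag has size at most 2, so the width is 2 − 1 = 1 and tw(G) ≤ 1. Any graph with an edge has treewidth ≥ 1, and G has the edge a–d. The upper and lower bounds meet at 1, so that is the treewidth.

1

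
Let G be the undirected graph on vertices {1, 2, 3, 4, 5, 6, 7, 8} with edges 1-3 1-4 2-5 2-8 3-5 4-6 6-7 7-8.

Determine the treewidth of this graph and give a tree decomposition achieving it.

Each bag holds 3 vertices, so the decomposition has width 2, which upper-bounds the treewidth. The edges 8–7–6–4–1–3–5–2–8 form a cycle, so G is not a tree and its treewidth is at least 2. The upper and lower bounds meet at 2, so that is the treewidth.

Treewidth 2.
Bags: B1 = {6, 7, 8}  B2 = {4, 6, 8}  B3 = {1, 4, 8}  B4 = {1, 3, 8}  B5 = {3, 5, 8}  B6 = {2, 5, 8}
Tree: B1–B2, B2–B3, B3–B4, B4–B5, B5–B6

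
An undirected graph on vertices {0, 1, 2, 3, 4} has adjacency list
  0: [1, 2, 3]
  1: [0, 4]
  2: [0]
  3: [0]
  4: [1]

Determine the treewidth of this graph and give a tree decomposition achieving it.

Treewidth 1.
One optimal decomposition is:
Bags: B1 = {0, 1}  B2 = {0, 2}  B3 = {1, 4}  B4 = {0, 3}
Tree: B1–B2, B1–B3, B1–B4

The largest bag has 2 vertices, giving width 1; this decomposition certifies tw(G) ≤ 1. Any graph with an edge has treewidth ≥ 1, and G has the edge 0–1. The upper and lower bounds meet at 1, so that is the treewidth.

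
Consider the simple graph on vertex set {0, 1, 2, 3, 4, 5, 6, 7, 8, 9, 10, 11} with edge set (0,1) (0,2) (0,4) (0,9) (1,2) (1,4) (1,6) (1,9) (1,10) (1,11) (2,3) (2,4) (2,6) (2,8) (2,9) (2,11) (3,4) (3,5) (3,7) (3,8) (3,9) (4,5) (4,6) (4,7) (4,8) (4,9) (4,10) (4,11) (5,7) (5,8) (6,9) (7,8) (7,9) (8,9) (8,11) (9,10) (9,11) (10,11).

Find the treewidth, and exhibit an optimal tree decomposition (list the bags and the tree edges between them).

Treewidth 4.
Bags: B1 = {2, 4, 8, 9, 11}  B2 = {2, 3, 4, 8, 9}  B3 = {1, 2, 4, 9, 11}  B4 = {0, 1, 2, 4, 9}  B5 = {3, 4, 7, 8, 9}  B6 = {1, 4, 9, 10, 11}  B7 = {3, 4, 5, 7, 8}  B8 = {1, 2, 4, 6, 9}
Tree: B1–B2, B1–B3, B3–B4, B2–B5, B3–B6, B5–B7, B3–B8

Every bag has size at most 5, so the width is 5 − 1 = 4 and tw(G) ≤ 4. Conversely, {2, 3, 4, 8, 9} is a clique of size 5, and the vertices of any clique must share a bag in every tree decomposition; so some bag has ≥ 5 vertices and tw(G) ≥ 4. Hence tw(G) = 4 exactly.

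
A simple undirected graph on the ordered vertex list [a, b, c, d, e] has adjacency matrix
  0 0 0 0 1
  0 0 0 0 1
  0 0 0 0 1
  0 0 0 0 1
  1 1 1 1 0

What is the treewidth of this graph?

1

A width-1 tree decomposition is:
Bags: B1 = {b, e}  B2 = {a, e}  B3 = {d, e}  B4 = {c, e}
Tree: B1–B2, B2–B3, B2–B4
Each bag holds 2 vertices, so the decomposition has width 1, which upper-bounds the treewidth. Since G has at least one edge (e.g. b–e), it is not an edgeless graph, so tw(G) ≥ 1. Therefore the treewidth is 1.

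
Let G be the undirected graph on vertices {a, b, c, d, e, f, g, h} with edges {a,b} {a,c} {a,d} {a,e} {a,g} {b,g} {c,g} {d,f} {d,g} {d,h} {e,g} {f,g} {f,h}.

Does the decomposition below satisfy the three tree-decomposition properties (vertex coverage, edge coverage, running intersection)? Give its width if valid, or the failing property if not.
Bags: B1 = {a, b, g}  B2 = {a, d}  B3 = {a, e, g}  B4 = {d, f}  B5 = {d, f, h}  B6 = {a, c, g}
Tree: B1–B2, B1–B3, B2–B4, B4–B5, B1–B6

No — edge (g,d) lies in no bag.

A tree decomposition must satisfy three properties: every vertex lies in some bag; for every edge, both endpoints lie together in some bag; and for every vertex, the bags containing it form a connected subtree. Here edge (g,d) lies in no bag, so the decomposition is invalid.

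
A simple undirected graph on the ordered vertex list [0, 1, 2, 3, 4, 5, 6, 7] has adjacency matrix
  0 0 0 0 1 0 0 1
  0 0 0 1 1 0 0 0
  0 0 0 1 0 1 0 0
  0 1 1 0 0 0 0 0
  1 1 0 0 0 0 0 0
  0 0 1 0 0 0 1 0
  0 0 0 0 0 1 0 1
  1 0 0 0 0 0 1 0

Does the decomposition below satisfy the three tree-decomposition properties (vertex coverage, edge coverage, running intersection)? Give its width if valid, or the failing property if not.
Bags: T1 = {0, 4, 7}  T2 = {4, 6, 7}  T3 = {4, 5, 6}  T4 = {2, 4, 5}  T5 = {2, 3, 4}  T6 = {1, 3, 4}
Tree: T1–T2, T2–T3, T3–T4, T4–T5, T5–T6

Every vertex of G appears in some bag (union = {0, 1, 2, 3, 4, 5, 6, 7}); every edge is covered by a bag; and for each vertex v the set of bags containing v is connected in the bag tree. The decomposition is therefore valid. The largest bag has 3 vertices, so the width is 2.

Yes; width 2.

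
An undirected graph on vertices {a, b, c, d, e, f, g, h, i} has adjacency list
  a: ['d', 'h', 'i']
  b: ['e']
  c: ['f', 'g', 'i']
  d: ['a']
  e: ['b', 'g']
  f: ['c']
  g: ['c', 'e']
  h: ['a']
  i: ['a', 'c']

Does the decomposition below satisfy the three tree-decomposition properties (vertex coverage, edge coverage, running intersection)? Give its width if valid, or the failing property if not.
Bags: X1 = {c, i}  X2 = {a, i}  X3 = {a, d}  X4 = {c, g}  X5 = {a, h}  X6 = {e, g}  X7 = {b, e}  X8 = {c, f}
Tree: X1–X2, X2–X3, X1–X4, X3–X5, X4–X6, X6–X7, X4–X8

Checking the three conditions: (i) the bags cover all of {a, b, c, d, e, f, g, h, i}; (ii) for each edge, some bag contains both endpoints; (iii) the bags containing any fixed vertex form a subtree. All hold, so the decomposition is valid with width 2 − 1 = 1.

Yes; width 1.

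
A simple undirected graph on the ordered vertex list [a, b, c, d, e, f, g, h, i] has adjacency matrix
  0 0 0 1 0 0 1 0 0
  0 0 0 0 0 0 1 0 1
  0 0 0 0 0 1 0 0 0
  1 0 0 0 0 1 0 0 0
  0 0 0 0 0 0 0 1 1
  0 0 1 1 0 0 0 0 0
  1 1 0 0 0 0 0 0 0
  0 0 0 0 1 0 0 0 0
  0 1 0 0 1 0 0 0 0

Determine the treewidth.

A width-1 tree decomposition is:
Bags: B1 = {c, f}  B2 = {d, f}  B3 = {a, d}  B4 = {a, g}  B5 = {b, g}  B6 = {b, i}  B7 = {e, i}  B8 = {e, h}
Tree: B1–B2, B2–B3, B3–B4, B4–B5, B5–B6, B6–B7, B7–B8
Each bag holds 2 vertices, so the decomposition has width 1, which upper-bounds the treewidth. Any graph with an edge has treewidth ≥ 1, and G has the edge c–f. Hence tw(G) = 1 exactly.

1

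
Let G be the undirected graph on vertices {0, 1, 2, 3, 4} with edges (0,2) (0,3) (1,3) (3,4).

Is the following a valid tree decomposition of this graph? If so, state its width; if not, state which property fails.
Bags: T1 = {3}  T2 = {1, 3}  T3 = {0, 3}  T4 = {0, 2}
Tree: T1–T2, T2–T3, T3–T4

No — vertex 4 appears in no bag.

A tree decomposition must satisfy three properties: every vertex lies in some bag; for every edge, both endpoints lie together in some bag; and for every vertex, the bags containing it form a connected subtree. Here vertex 4 appears in no bag, so the decomposition is invalid.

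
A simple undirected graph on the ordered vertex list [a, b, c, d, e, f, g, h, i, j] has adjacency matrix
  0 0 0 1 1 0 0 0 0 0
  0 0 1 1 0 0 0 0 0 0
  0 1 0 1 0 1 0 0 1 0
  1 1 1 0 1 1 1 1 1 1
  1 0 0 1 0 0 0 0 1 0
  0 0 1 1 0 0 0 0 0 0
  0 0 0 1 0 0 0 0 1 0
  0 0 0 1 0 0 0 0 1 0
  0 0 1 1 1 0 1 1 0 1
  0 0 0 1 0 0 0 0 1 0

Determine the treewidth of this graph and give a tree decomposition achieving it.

Treewidth 2.
Bags: B1 = {d, h, i}  B2 = {d, g, i}  B3 = {d, i, j}  B4 = {c, d, i}  B5 = {d, e, i}  B6 = {b, c, d}  B7 = {c, d, f}  B8 = {a, d, e}
Tree: B1–B2, B2–B3, B1–B4, B2–B5, B4–B6, B6–B7, B5–B8

The largest bag has 3 vertices, giving width 2; this decomposition certifies tw(G) ≤ 2. Conversely, {a, d, e} is a clique of size 3, and the vertices of any clique must share a bag in every tree decomposition; so some bag has ≥ 3 vertices and tw(G) ≥ 2. Hence tw(G) = 2 exactly.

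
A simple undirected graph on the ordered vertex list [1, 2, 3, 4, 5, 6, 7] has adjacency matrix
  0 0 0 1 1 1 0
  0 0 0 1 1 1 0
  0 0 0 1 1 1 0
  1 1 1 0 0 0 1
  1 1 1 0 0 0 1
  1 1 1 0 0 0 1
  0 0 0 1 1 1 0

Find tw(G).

3

A width-3 tree decomposition is:
Bags: B1 = {2, 4, 5, 6}  B2 = {4, 5, 6, 7}  B3 = {3, 4, 5, 6}  B4 = {1, 4, 5, 6}
Tree: B1–B2, B2–B3, B3–B4
Every bag has size at most 4, so the width is 4 − 1 = 3 and tw(G) ≤ 3. For the lower bound: the 4 vertex sets {2,5}, {6,7}, {4}, {3} are disjoint, each induces a connected subgraph, and every pair is joined by at least one edge of G. Contracting each set to a single vertex therefore yields K_{4} as a minor, and since treewidth is minor-monotone, tw(G) ≥ tw(K_{4}) = 3. Combining the bounds, tw(G) = 3.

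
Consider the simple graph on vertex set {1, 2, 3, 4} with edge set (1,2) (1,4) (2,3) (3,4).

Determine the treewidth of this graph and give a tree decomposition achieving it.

Treewidth 2.
One such decomposition:
Bags: B1 = {1, 2, 3}  B2 = {1, 3, 4}
Tree: B1–B2

Each bag holds 3 vertices, so the decomposition has width 2, which upper-bounds the treewidth. Since 1–2–3–4–1 is a cycle in G, G is not acyclic. Forests are exactly the graphs of treewidth ≤ 1, so tw(G) ≥ 2. Combining the bounds, tw(G) = 2.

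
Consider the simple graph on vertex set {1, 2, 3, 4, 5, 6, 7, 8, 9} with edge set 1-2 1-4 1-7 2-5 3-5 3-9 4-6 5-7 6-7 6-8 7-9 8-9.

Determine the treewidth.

A width-3 tree decomposition is:
Bags: B1 = {1, 2, 4, 6}  B2 = {1, 2, 6, 7}  B3 = {2, 5, 6, 7}  B4 = {5, 6, 7, 8}  B5 = {5, 7, 8, 9}  B6 = {3, 5, 8, 9}
Tree: B1–B2, B2–B3, B3–B4, B4–B5, B5–B6
Each bag holds 4 vertices, so the decomposition has width 3, which upper-bounds the treewidth. For the lower bound: the 4 vertex sets {1,2,4}, {6}, {7}, {3,5,8,9} are disjoint, each induces a connected subgraph, and every pair is joined by at least one edge of G. Contracting each set to a single vertex therefore yields K_{4} as a minor, and since treewidth is minor-monotone, tw(G) ≥ tw(K_{4}) = 3. Therefore the treewidth is 3.

3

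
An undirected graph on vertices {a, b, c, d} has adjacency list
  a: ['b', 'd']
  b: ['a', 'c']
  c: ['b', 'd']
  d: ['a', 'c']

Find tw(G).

2

A width-2 tree decomposition is:
Bags: B1 = {a, b, d}  B2 = {b, c, d}
Tree: B1–B2
Each bag holds 3 vertices, so the decomposition has width 2, which upper-bounds the treewidth. The edges d–a–b–c–d form a cycle, so G is not a tree and its treewidth is at least 2. Therefore the treewidth is 2.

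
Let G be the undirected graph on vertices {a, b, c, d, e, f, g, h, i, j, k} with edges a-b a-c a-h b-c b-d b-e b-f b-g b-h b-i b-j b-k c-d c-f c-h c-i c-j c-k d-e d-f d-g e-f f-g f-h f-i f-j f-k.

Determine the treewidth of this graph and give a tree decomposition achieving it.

The largest bag has 4 vertices, giving width 3; this decomposition certifies tw(G) ≤ 3. Conversely, {a, b, c, h} is a clique of size 4, and the vertices of any clique must share a bag in every tree decomposition; so some bag has ≥ 4 vertices and tw(G) ≥ 3. Combining the bounds, tw(G) = 3.

Treewidth 3.
One such decomposition:
Bags: B1 = {b, c, f, k}  B2 = {b, c, f, j}  B3 = {b, c, d, f}  B4 = {b, d, e, f}  B5 = {b, c, f, i}  B6 = {b, c, f, h}  B7 = {a, b, c, h}  B8 = {b, d, f, g}
Tree: B1–B2, B2–B3, B3–B4, B3–B5, B3–B6, B6–B7, B3–B8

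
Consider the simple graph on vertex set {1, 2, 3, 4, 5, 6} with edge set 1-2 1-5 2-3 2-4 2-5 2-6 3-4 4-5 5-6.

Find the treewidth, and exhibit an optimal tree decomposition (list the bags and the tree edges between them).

The largest bag has 3 vertices, giving width 2; this decomposition certifies tw(G) ≤ 2. For the lower bound, the 3 vertices {2, 3, 4} are pairwise adjacent, and any tree decomposition puts a clique entirely inside one bag — forcing width ≥ 2. Hence tw(G) = 2 exactly.

Treewidth 2.
One optimal decomposition is:
Bags: B1 = {2, 5, 6}  B2 = {2, 4, 5}  B3 = {1, 2, 5}  B4 = {2, 3, 4}
Tree: B1–B2, B2–B3, B2–B4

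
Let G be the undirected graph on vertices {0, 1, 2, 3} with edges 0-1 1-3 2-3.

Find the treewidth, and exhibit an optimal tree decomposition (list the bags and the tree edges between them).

Each bag holds 2 vertices, so the decomposition has width 1, which upper-bounds the treewidth. Since G has at least one edge (e.g. 2–3), it is not an edgeless graph, so tw(G) ≥ 1. Therefore the treewidth is 1.

Treewidth 1.
Bags: B1 = {2, 3}  B2 = {1, 3}  B3 = {0, 1}
Tree: B1–B2, B2–B3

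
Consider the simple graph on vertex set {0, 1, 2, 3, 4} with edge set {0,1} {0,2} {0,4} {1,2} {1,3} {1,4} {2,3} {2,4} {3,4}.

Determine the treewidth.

A width-3 tree decomposition is:
Bags: B1 = {1, 2, 3, 4}  B2 = {0, 1, 2, 4}
Tree: B1–B2
The largest bag has 4 vertices, giving width 3; this decomposition certifies tw(G) ≤ 3. Conversely, {0, 1, 2, 4} is a clique of size 4, and the vertices of any clique must share a bag in every tree decomposition; so some bag has ≥ 4 vertices and tw(G) ≥ 3. Hence tw(G) = 3 exactly.

3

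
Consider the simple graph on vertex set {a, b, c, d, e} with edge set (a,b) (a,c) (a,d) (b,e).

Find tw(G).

A width-1 tree decomposition is:
Bags: B1 = {a, b}  B2 = {a, c}  B3 = {b, e}  B4 = {a, d}
Tree: B1–B2, B1–B3, B1–B4
Each bag holds 2 vertices, so the decomposition has width 1, which upper-bounds the treewidth. Any graph with an edge has treewidth ≥ 1, and G has the edge b–a. The upper and lower bounds meet at 1, so that is the treewidth.

1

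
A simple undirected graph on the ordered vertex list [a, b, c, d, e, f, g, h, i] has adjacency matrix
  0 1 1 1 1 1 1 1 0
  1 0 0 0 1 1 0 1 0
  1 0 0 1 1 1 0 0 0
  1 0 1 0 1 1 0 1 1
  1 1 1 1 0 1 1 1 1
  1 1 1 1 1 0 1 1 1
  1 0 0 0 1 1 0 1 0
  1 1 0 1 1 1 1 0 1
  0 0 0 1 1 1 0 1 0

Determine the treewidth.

4

A width-4 tree decomposition is:
Bags: B1 = {a, d, e, f, h}  B2 = {a, c, d, e, f}  B3 = {a, e, f, g, h}  B4 = {a, b, e, f, h}  B5 = {d, e, f, h, i}
Tree: B1–B2, B1–B3, B3–B4, B1–B5
The largest bag has 5 vertices, giving width 4; this decomposition certifies tw(G) ≤ 4. On the other hand G contains the 5-clique {a, d, e, f, h}. A clique must lie in a single bag of any decomposition, so no decomposition can have width below 4. Hence tw(G) = 4 exactly.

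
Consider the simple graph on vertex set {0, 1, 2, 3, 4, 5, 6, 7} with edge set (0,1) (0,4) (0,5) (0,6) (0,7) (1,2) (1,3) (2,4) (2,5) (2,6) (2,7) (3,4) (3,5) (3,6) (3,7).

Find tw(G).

3

A width-3 tree decomposition is:
Bags: B1 = {0, 2, 3, 7}  B2 = {0, 2, 3, 5}  B3 = {0, 2, 3, 4}  B4 = {0, 1, 2, 3}  B5 = {0, 2, 3, 6}
Tree: B1–B2, B2–B3, B3–B4, B4–B5
Each bag holds 4 vertices, so the decomposition has width 3, which upper-bounds the treewidth. For the lower bound: the 4 vertex sets {0,7}, {3,5}, {2}, {4} are disjoint, each induces a connected subgraph, and every pair is joined by at least one edge of G. Contracting each set to a single vertex therefore yields K_{4} as a minor, and since treewidth is minor-monotone, tw(G) ≥ tw(K_{4}) = 3. Hence tw(G) = 3 exactly.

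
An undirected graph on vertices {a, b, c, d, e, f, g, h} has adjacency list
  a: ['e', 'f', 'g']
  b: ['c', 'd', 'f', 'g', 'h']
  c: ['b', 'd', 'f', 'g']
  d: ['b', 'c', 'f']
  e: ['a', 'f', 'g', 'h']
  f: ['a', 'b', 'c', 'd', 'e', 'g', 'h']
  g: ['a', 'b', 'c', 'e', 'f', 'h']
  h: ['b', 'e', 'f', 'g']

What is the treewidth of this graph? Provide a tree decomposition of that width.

The largest bag has 4 vertices, giving width 3; this decomposition certifies tw(G) ≤ 3. For the lower bound, the 4 vertices {b, c, d, f} are pairwise adjacent, and any tree decomposition puts a clique entirely inside one bag — forcing width ≥ 3. Combining the bounds, tw(G) = 3.

Treewidth 3.
One optimal decomposition is:
Bags: B1 = {b, f, g, h}  B2 = {b, c, f, g}  B3 = {e, f, g, h}  B4 = {b, c, d, f}  B5 = {a, e, f, g}
Tree: B1–B2, B1–B3, B2–B4, B3–B5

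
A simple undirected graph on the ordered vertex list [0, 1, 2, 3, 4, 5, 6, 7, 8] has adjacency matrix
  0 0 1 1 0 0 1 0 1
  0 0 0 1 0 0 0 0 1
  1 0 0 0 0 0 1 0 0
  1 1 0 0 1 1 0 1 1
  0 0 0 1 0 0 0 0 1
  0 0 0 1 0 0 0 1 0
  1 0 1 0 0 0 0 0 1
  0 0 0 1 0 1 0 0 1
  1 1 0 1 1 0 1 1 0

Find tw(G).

2

A width-2 tree decomposition is:
Bags: B1 = {1, 3, 8}  B2 = {3, 7, 8}  B3 = {3, 5, 7}  B4 = {3, 4, 8}  B5 = {0, 3, 8}  B6 = {0, 6, 8}  B7 = {0, 2, 6}
Tree: B1–B2, B2–B3, B1–B4, B2–B5, B5–B6, B6–B7
Each bag holds 3 vertices, so the decomposition has width 2, which upper-bounds the treewidth. For the lower bound, the 3 vertices {0, 2, 6} are pairwise adjacent, and any tree decomposition puts a clique entirely inside one bag — forcing width ≥ 2. Combining the bounds, tw(G) = 2.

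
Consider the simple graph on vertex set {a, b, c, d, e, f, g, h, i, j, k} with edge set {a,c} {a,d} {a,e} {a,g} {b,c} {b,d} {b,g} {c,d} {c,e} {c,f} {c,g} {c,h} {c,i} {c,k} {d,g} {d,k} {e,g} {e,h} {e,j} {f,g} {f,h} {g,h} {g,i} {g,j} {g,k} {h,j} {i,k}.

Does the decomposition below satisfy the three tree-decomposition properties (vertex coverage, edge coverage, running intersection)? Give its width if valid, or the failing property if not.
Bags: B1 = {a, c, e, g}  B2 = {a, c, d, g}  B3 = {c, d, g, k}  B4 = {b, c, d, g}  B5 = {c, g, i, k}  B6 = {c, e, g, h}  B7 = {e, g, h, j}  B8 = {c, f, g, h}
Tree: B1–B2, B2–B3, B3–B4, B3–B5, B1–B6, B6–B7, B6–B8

Yes; width 3.

Every vertex of G appears in some bag (union = {a, b, c, d, e, f, g, h, i, j, k}); every edge is covered by a bag; and for each vertex v the set of bags containing v is connected in the bag tree. The decomposition is therefore valid. The largest bag has 4 vertices, so the width is 3.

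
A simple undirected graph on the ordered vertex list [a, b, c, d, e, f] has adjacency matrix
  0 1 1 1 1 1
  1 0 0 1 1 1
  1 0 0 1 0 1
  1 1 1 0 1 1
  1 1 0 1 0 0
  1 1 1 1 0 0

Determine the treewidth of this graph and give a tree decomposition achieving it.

Each bag holds 4 vertices, so the decomposition has width 3, which upper-bounds the treewidth. Conversely, {a, b, d, e} is a clique of size 4, and the vertices of any clique must share a bag in every tree decomposition; so some bag has ≥ 4 vertices and tw(G) ≥ 3. Combining the bounds, tw(G) = 3.

Treewidth 3.
One optimal decomposition is:
Bags: B1 = {a, c, d, f}  B2 = {a, b, d, f}  B3 = {a, b, d, e}
Tree: B1–B2, B2–B3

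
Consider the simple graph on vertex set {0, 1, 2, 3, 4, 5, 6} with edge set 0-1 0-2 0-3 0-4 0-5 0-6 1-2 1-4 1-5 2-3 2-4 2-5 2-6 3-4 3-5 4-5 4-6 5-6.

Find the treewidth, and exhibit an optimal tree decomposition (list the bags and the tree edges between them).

Every bag has size at most 5, so the width is 5 − 1 = 4 and tw(G) ≤ 4. Conversely, {0, 1, 2, 4, 5} is a clique of size 5, and the vertices of any clique must share a bag in every tree decomposition; so some bag has ≥ 5 vertices and tw(G) ≥ 4. Combining the bounds, tw(G) = 4.

Treewidth 4.
Bags: B1 = {0, 2, 3, 4, 5}  B2 = {0, 1, 2, 4, 5}  B3 = {0, 2, 4, 5, 6}
Tree: B1–B2, B1–B3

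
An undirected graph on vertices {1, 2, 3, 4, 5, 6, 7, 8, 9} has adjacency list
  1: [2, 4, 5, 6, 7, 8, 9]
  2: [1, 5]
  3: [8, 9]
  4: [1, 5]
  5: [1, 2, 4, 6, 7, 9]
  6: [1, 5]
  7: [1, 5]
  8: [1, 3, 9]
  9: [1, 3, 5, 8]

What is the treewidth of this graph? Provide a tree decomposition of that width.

The largest bag has 3 vertices, giving width 2; this decomposition certifies tw(G) ≤ 2. On the other hand G contains the 3-clique {1, 8, 9}. A clique must lie in a single bag of any decomposition, so no decomposition can have width below 2. Therefore the treewidth is 2.

Treewidth 2.
Bags: B1 = {1, 5, 7}  B2 = {1, 5, 6}  B3 = {1, 5, 9}  B4 = {1, 8, 9}  B5 = {1, 2, 5}  B6 = {3, 8, 9}  B7 = {1, 4, 5}
Tree: B1–B2, B2–B3, B3–B4, B2–B5, B4–B6, B2–B7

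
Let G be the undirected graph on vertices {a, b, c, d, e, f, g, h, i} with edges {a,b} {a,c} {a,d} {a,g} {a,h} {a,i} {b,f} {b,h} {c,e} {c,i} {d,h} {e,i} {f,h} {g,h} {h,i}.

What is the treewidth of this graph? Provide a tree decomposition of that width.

Treewidth 2.
Bags: B1 = {a, g, h}  B2 = {a, b, h}  B3 = {a, h, i}  B4 = {a, c, i}  B5 = {c, e, i}  B6 = {b, f, h}  B7 = {a, d, h}
Tree: B1–B2, B2–B3, B3–B4, B4–B5, B2–B6, B1–B7

Each bag holds 3 vertices, so the decomposition has width 2, which upper-bounds the treewidth. For the lower bound, the 3 vertices {c, e, i} are pairwise adjacent, and any tree decomposition puts a clique entirely inside one bag — forcing width ≥ 2. The upper and lower bounds meet at 2, so that is the treewidth.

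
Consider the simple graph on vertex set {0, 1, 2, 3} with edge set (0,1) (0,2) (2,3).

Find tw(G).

1

A width-1 tree decomposition is:
Bags: B1 = {0, 2}  B2 = {0, 1}  B3 = {2, 3}
Tree: B1–B2, B1–B3
The largest bag has 2 vertices, giving width 1; this decomposition certifies tw(G) ≤ 1. Any graph with an edge has treewidth ≥ 1, and G has the edge 2–0. Hence tw(G) = 1 exactly.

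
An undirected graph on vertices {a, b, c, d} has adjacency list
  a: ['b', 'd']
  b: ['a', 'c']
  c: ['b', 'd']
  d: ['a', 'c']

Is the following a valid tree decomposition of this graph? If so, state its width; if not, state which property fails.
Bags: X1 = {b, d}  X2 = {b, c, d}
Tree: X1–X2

No — vertex a appears in no bag.

A tree decomposition must satisfy three properties: every vertex lies in some bag; for every edge, both endpoints lie together in some bag; and for every vertex, the bags containing it form a connected subtree. Here vertex a appears in no bag, so the decomposition is invalid.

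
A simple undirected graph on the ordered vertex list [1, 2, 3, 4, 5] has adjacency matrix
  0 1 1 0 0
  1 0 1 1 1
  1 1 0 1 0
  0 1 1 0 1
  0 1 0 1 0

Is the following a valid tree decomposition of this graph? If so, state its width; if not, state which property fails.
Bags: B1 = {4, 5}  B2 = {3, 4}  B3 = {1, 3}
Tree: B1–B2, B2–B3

A tree decomposition must satisfy three properties: every vertex lies in some bag; for every edge, both endpoints lie together in some bag; and for every vertex, the bags containing it form a connected subtree. Here vertex 2 appears in no bag, so the decomposition is invalid.

No — vertex 2 appears in no bag.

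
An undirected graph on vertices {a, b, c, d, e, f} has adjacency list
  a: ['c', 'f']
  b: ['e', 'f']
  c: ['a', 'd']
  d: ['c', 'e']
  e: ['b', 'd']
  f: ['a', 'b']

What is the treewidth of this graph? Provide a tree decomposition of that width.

Treewidth 2.
One such decomposition:
Bags: B1 = {c, d, e}  B2 = {a, c, e}  B3 = {a, e, f}  B4 = {b, e, f}
Tree: B1–B2, B2–B3, B3–B4

Each bag holds 3 vertices, so the decomposition has width 2, which upper-bounds the treewidth. For the lower bound, G contains the cycle e–d–c–a–f–b–e, so G is not a forest; only forests have treewidth ≤ 1, hence tw(G) ≥ 2. The upper and lower bounds meet at 2, so that is the treewidth.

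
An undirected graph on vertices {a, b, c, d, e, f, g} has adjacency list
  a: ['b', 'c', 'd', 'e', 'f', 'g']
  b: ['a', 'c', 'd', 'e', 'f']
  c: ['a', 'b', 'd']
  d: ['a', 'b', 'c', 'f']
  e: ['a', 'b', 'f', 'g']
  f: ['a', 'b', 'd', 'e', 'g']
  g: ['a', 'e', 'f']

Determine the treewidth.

A width-3 tree decomposition is:
Bags: B1 = {a, b, d, f}  B2 = {a, b, e, f}  B3 = {a, b, c, d}  B4 = {a, e, f, g}
Tree: B1–B2, B1–B3, B2–B4
The largest bag has 4 vertices, giving width 3; this decomposition certifies tw(G) ≤ 3. For the lower bound, the 4 vertices {a, b, c, d} are pairwise adjacent, and any tree decomposition puts a clique entirely inside one bag — forcing width ≥ 3. Combining the bounds, tw(G) = 3.

3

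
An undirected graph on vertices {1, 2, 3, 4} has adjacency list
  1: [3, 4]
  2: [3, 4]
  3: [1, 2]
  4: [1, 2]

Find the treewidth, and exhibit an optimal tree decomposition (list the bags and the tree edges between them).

Treewidth 2.
One optimal decomposition is:
Bags: B1 = {1, 3, 4}  B2 = {2, 3, 4}
Tree: B1–B2

Each bag holds 3 vertices, so the decomposition has width 2, which upper-bounds the treewidth. Since 3–1–4–2–3 is a cycle in G, G is not acyclic. Forests are exactly the graphs of treewidth ≤ 1, so tw(G) ≥ 2. Therefore the treewidth is 2.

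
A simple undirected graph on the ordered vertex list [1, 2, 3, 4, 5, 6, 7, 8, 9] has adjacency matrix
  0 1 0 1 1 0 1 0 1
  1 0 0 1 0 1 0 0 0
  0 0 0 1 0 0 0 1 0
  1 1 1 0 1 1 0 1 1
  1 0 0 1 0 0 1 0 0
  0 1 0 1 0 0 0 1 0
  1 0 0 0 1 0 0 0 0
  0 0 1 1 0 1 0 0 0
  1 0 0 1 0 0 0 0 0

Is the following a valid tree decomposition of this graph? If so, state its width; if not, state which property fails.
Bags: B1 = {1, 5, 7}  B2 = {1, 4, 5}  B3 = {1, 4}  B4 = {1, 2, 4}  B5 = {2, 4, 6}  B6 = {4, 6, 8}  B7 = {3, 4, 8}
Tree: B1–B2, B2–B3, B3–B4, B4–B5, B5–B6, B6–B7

A tree decomposition must satisfy three properties: every vertex lies in some bag; for every edge, both endpoints lie together in some bag; and for every vertex, the bags containing it form a connected subtree. Here vertex 9 appears in no bag, so the decomposition is invalid.

No — vertex 9 appears in no bag.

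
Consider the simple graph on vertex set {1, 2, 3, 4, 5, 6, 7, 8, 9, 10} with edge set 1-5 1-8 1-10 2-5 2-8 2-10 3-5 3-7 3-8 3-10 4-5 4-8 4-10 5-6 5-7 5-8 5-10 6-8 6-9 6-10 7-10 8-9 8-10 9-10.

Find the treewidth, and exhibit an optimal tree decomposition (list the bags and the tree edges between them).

Treewidth 3.
One optimal decomposition is:
Bags: B1 = {2, 5, 8, 10}  B2 = {5, 6, 8, 10}  B3 = {3, 5, 8, 10}  B4 = {3, 5, 7, 10}  B5 = {1, 5, 8, 10}  B6 = {4, 5, 8, 10}  B7 = {6, 8, 9, 10}
Tree: B1–B2, B2–B3, B3–B4, B3–B5, B1–B6, B2–B7

The largest bag has 4 vertices, giving width 3; this decomposition certifies tw(G) ≤ 3. Conversely, {6, 8, 9, 10} is a clique of size 4, and the vertices of any clique must share a bag in every tree decomposition; so some bag has ≥ 4 vertices and tw(G) ≥ 3. The upper and lower bounds meet at 3, so that is the treewidth.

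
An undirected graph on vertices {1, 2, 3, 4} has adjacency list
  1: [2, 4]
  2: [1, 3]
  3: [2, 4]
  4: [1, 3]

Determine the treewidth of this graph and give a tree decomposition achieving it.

Every bag has size at most 3, so the width is 3 − 1 = 2 and tw(G) ≤ 2. Since 3–4–1–2–3 is a cycle in G, G is not acyclic. Forests are exactly the graphs of treewidth ≤ 1, so tw(G) ≥ 2. Hence tw(G) = 2 exactly.

Treewidth 2.
Bags: B1 = {1, 3, 4}  B2 = {1, 2, 3}
Tree: B1–B2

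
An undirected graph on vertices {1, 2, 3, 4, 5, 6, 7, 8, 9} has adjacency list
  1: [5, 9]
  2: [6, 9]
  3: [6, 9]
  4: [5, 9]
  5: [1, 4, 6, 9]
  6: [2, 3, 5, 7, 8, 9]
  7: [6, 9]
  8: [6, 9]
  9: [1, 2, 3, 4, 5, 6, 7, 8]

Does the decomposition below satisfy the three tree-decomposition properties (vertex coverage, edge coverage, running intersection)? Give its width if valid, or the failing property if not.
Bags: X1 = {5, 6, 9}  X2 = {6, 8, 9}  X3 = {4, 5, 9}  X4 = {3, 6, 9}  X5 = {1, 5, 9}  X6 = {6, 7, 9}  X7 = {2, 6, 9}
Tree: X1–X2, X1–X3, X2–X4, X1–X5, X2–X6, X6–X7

Yes; width 2.

Every vertex of G appears in some bag (union = {1, 2, 3, 4, 5, 6, 7, 8, 9}); every edge is covered by a bag; and for each vertex v the set of bags containing v is connected in the bag tree. The decomposition is therefore valid. The largest bag has 3 vertices, so the width is 2.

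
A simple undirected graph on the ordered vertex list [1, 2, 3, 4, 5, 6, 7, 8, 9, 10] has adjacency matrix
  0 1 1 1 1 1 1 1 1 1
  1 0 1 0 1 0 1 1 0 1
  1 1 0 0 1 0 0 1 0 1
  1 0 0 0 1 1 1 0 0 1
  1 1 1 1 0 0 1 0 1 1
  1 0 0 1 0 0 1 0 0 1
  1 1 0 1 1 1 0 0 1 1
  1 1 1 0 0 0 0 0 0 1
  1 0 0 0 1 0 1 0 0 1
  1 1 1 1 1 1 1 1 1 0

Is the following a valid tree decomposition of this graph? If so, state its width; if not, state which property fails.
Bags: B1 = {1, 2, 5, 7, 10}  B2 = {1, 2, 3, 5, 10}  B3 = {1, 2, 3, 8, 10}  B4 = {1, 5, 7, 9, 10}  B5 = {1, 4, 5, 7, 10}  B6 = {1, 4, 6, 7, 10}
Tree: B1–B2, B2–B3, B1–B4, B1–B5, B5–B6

Yes; width 4.

Checking the three conditions: (i) the bags cover all of {1, 2, 3, 4, 5, 6, 7, 8, 9, 10}; (ii) for each edge, some bag contains both endpoints; (iii) the bags containing any fixed vertex form a subtree. All hold, so the decomposition is valid with width 5 − 1 = 4.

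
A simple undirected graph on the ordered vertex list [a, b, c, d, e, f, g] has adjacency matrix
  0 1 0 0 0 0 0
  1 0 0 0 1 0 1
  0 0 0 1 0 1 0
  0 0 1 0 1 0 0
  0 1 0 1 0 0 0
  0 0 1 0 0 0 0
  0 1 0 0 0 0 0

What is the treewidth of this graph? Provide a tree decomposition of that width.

Treewidth 1.
Bags: B1 = {b, e}  B2 = {a, b}  B3 = {b, g}  B4 = {d, e}  B5 = {c, d}  B6 = {c, f}
Tree: B1–B2, B1–B3, B1–B4, B4–B5, B5–B6

Every bag has size at most 2, so the width is 2 − 1 = 1 and tw(G) ≤ 1. G has an edge, so its treewidth is at least 1. Hence tw(G) = 1 exactly.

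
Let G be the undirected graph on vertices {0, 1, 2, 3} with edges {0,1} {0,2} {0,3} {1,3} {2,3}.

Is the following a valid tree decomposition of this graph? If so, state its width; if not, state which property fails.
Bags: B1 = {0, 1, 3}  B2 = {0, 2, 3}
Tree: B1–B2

Checking the three conditions: (i) the bags cover all of {0, 1, 2, 3}; (ii) for each edge, some bag contains both endpoints; (iii) the bags containing any fixed vertex form a subtree. All hold, so the decomposition is valid with width 3 − 1 = 2.

Yes; width 2.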